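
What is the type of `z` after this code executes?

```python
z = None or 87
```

'or' with None returns the other value (87, int)

int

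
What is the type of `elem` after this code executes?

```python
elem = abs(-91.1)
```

abs() of float returns float

float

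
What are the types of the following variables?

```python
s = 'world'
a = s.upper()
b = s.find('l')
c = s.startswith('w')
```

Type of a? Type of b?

str.upper() returns str; str.find() returns int

str, int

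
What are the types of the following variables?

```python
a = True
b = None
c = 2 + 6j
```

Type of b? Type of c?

b is NoneType; c is complex

NoneType, complex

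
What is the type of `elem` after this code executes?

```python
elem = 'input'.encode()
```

str.encode() returns bytes

bytes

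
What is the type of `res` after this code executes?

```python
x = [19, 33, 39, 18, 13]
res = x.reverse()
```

list.reverse() returns None

NoneType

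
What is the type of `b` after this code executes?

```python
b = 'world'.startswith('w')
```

str.startswith() returns bool

bool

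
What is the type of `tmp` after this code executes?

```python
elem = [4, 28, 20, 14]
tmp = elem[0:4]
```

Slicing a list always returns a list

list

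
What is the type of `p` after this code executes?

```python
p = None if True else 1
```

Ternary: condition is True, if branch (None) taken → NoneType

NoneType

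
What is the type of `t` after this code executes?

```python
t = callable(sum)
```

callable() returns bool

bool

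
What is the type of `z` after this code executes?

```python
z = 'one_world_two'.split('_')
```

str.split() returns list

list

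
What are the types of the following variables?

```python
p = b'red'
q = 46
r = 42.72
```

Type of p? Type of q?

p is bytes; q is int

bytes, int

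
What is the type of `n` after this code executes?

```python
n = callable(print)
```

callable() returns bool

bool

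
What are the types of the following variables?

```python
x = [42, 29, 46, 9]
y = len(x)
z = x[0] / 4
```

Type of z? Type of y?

int / int returns float; len() returns int

float, int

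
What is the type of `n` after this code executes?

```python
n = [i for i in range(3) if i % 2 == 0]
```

A list comprehension [...] produces a list

list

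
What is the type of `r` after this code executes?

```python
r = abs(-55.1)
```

abs() of float returns float

float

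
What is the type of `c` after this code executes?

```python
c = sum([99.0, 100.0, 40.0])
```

sum() of floats returns float

float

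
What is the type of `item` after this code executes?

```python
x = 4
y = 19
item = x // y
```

int // int returns int (4 // 19 = 0)

int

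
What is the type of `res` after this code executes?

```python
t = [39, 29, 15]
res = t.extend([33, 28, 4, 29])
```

list.extend() returns None

NoneType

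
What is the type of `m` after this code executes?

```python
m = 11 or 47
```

'or' returns the first truthy value (11, which is int)

int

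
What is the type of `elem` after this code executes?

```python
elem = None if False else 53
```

Ternary: condition is False, else branch (53) taken → int

int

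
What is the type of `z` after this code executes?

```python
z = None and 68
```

'and' returns first falsy value (None)

NoneType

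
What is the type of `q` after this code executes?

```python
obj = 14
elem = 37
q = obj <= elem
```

Comparison operators return bool

bool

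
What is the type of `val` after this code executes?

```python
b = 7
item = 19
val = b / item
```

int / int always returns float in Python 3 (7 / 19 = 0.368421)

float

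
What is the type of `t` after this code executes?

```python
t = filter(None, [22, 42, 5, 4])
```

filter() returns a filter iterator object

filter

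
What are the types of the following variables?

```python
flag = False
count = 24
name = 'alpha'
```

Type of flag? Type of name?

flag is bool; name is str

bool, str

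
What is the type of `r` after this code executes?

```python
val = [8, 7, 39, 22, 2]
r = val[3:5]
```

Slicing a list always returns a list

list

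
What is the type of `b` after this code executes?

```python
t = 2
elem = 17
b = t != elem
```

Comparison operators return bool

bool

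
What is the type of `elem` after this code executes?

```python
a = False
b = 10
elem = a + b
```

bool + int returns int (False is 0, so 0 + 10 = 10)

int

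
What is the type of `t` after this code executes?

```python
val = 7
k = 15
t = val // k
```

int // int returns int (7 // 15 = 0)

int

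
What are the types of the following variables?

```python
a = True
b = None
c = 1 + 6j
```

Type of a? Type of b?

a is bool; b is NoneType

bool, NoneType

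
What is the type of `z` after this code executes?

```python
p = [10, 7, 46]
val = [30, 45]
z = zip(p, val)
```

zip() returns a zip iterator object

zip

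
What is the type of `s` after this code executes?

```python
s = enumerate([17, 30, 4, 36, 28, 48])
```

enumerate() returns an enumerate iterator object

enumerate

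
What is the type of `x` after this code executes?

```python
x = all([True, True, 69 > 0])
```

all() returns bool

bool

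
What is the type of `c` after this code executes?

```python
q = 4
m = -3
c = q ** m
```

int ** negative int returns float

float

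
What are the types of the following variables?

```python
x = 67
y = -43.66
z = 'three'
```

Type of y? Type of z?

y is float; z is str

float, str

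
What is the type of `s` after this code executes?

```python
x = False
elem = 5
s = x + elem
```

bool + int returns int (False is 0, so 0 + 5 = 5)

int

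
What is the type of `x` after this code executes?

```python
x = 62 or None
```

'or' returns first truthy value (62, int)

int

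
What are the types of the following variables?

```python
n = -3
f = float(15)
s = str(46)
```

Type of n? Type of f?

n is int; f is float

int, float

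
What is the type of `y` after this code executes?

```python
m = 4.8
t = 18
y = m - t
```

float - int returns float (4.8 - 18 = -13.2)

float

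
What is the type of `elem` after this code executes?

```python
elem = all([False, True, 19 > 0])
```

all() returns bool

bool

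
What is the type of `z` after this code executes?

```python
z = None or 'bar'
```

'or' with None returns the other value ('bar', str)

str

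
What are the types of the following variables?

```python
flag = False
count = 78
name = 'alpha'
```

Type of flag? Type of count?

flag is bool; count is int

bool, int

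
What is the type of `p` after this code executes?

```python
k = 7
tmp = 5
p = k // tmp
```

int // int returns int (7 // 5 = 1)

int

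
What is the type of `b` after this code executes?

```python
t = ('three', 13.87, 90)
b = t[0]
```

Index 0 of tuple is 'three' which is str

str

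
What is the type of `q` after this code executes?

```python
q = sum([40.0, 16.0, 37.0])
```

sum() of floats returns float

float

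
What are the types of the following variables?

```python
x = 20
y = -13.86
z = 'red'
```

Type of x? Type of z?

x is int; z is str

int, str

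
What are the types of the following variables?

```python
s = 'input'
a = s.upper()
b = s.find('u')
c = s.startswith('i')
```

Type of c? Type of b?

str.startswith() returns bool; str.find() returns int

bool, int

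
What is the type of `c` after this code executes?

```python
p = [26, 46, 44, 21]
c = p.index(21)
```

list.index() returns int

int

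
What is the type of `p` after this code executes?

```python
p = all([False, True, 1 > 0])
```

all() returns bool

bool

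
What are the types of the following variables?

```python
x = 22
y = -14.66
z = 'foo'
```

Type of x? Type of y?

x is int; y is float

int, float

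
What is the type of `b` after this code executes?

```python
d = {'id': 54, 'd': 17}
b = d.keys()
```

.keys() returns a dict_keys view object

dict_keys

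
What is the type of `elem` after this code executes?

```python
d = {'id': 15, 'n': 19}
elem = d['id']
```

Accessing dict[str, int] with key 'id' returns int value 15

int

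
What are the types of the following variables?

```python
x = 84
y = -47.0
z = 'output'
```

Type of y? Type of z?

y is float; z is str

float, str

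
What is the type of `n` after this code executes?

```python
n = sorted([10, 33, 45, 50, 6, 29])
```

sorted() always returns list

list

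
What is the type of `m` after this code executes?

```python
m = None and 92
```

'and' returns first falsy value (None)

NoneType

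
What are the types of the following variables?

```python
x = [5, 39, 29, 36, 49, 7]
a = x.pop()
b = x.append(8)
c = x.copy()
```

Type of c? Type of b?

list.copy() returns list; list.append() returns None

list, NoneType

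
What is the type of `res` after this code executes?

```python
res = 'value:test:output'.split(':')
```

str.split() returns list

list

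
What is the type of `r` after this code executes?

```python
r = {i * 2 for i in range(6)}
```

A set comprehension {expr for x in iterable} produces a set

set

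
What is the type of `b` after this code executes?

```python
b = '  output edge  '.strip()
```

str.strip() returns str

str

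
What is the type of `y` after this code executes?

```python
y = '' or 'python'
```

'or' returns first truthy value ('python', which is str)

str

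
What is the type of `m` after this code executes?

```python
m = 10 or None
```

'or' returns first truthy value (10, int)

int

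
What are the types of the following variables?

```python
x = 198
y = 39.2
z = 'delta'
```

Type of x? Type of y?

x is int; y is float

int, float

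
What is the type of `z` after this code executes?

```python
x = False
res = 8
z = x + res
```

bool + int returns int (False is 0, so 0 + 8 = 8)

int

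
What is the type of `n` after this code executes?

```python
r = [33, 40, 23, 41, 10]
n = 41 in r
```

'in' operator returns bool

bool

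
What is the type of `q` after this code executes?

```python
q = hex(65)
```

hex() returns str representation

str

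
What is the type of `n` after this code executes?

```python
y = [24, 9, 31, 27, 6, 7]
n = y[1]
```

Indexing a list of ints returns int (y[1] = 9)

int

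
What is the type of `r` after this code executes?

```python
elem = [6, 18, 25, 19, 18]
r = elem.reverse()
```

list.reverse() returns None

NoneType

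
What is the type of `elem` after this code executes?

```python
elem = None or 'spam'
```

'or' with None returns the other value ('spam', str)

str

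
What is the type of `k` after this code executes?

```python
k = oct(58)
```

oct() returns str representation

str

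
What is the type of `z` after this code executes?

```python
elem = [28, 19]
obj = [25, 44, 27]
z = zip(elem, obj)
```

zip() returns a zip iterator object

zip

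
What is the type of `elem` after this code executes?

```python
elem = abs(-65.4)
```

abs() of float returns float

float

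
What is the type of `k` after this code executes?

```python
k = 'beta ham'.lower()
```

str.lower() returns str

str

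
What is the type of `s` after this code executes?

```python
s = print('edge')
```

print() returns None

NoneType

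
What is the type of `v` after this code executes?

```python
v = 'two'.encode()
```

str.encode() returns bytes

bytes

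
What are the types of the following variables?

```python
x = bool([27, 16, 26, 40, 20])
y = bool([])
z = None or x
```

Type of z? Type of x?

None or <bool> returns the bool; bool() returns bool

bool, bool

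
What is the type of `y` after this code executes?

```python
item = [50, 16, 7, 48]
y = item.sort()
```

list.sort() returns None (sorts in place)

NoneType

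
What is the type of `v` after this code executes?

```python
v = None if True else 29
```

Ternary: condition is True, if branch (None) taken → NoneType

NoneType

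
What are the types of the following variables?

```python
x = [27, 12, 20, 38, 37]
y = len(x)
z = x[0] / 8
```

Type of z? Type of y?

int / int returns float; len() returns int

float, int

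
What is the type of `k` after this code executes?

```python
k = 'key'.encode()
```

str.encode() returns bytes

bytes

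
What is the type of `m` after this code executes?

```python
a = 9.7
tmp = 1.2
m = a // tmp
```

float // float returns float (floor division preserves float type)

float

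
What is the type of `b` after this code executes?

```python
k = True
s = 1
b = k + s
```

bool + int returns int (True is 1, so 1 + 1 = 2)

int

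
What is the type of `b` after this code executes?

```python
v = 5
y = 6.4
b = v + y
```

int + float returns float (5 + 6.4 = 11.4)

float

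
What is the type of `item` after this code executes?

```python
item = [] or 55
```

'or' returns first truthy value (55, which is int)

int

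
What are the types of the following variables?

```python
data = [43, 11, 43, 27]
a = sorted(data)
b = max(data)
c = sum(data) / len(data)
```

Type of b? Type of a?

max of ints returns int; sorted() returns list

int, list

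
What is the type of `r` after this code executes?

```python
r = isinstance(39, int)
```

isinstance() returns bool

bool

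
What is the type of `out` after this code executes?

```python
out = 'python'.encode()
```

str.encode() returns bytes

bytes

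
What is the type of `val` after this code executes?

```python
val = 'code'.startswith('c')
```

str.startswith() returns bool

bool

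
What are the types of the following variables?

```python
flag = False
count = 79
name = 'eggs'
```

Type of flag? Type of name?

flag is bool; name is str

bool, str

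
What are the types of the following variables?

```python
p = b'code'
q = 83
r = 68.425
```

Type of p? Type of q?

p is bytes; q is int

bytes, int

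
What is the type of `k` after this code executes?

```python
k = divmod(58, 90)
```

divmod() returns a tuple (quotient, remainder)

tuple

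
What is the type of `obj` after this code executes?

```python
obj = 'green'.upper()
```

str.upper() returns str

str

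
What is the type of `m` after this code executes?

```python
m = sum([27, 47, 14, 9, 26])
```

sum() of ints returns int

int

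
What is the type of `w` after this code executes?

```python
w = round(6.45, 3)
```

round() with ndigits arg returns float

float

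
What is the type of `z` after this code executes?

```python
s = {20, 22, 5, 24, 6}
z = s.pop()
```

Popping from a set of ints returns int

int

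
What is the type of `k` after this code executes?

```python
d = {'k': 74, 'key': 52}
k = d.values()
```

.values() returns a dict_values view object

dict_values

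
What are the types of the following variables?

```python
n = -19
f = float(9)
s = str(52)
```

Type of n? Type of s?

n is int; s is str

int, str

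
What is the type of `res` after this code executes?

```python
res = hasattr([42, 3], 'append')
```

hasattr() returns bool

bool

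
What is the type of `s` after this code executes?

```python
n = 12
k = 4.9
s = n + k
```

int + float returns float (12 + 4.9 = 16.9)

float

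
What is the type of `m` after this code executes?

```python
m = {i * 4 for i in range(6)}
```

A set comprehension {expr for x in iterable} produces a set

set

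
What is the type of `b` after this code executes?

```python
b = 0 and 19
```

'and' returns the first falsy value (0, which is int)

int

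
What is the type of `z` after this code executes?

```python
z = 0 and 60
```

'and' returns the first falsy value (0, which is int)

int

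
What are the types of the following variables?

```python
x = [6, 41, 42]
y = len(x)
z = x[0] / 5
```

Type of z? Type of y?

int / int returns float; len() returns int

float, int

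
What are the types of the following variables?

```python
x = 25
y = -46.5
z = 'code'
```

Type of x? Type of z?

x is int; z is str

int, str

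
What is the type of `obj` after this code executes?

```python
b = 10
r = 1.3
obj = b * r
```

int * float returns float (10 * 1.3 = 13.0)

float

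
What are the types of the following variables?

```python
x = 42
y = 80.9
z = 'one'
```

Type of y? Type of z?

y is float; z is str

float, str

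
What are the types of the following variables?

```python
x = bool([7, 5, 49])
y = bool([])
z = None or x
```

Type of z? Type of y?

None or <bool> returns the bool; bool() returns bool

bool, bool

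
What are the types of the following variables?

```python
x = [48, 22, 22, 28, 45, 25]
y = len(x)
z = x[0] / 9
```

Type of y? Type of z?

len() returns int; int / int returns float

int, float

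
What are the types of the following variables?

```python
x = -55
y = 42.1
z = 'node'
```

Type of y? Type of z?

y is float; z is str

float, str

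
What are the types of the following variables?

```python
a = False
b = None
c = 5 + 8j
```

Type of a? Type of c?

a is bool; c is complex

bool, complex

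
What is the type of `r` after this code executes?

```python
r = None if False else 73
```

Ternary: condition is False, else branch (73) taken → int

int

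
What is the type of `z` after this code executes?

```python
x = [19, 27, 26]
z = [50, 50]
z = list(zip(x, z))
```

list(zip(...)) returns a list of tuples

list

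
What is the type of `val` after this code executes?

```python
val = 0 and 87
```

'and' returns the first falsy value (0, which is int)

int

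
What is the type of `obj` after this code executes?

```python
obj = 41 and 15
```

'and' returns the last value when all truthy (15, which is int)

int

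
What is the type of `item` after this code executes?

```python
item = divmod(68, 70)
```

divmod() returns a tuple (quotient, remainder)

tuple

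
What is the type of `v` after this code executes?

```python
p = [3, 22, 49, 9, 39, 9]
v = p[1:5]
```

Slicing a list always returns a list

list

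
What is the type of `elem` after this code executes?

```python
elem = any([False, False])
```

any() returns bool

bool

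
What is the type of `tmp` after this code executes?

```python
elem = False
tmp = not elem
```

'not' always returns bool

bool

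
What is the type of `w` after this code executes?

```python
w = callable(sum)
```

callable() returns bool

bool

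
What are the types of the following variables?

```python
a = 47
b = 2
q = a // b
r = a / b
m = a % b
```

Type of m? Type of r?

int % int returns int; int / int returns float

int, float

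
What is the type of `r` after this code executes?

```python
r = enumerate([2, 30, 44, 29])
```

enumerate() returns an enumerate iterator object

enumerate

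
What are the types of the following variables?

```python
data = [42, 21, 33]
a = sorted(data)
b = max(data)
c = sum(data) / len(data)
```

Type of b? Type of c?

max of ints returns int; int / int returns float

int, float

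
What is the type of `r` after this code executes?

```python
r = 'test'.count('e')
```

str.count() returns int

int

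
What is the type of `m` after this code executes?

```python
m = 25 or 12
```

'or' returns the first truthy value (25, which is int)

int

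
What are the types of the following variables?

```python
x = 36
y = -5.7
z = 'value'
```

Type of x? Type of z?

x is int; z is str

int, str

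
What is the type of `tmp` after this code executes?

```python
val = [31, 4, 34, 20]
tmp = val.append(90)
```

list.append() returns None (mutates in place)

NoneType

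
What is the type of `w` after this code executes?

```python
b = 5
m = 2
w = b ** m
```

int ** positive int returns int (5 ** 2 = 25)

int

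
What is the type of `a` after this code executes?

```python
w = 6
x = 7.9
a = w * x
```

int * float returns float (6 * 7.9 = 47.4)

float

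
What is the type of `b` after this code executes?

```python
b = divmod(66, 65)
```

divmod() returns a tuple (quotient, remainder)

tuple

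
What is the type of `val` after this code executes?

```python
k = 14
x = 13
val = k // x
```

int // int returns int (14 // 13 = 1)

int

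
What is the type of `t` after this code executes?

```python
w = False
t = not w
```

'not' always returns bool

bool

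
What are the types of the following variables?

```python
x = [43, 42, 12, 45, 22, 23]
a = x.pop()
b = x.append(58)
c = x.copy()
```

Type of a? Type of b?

list.pop() returns the element (int); list.append() returns None

int, NoneType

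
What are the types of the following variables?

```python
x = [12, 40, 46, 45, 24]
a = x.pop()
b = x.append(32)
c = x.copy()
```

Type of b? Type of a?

list.append() returns None; list.pop() returns the element (int)

NoneType, int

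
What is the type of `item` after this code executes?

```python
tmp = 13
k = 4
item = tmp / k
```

int / int always returns float in Python 3 (13 / 4 = 3.25)

float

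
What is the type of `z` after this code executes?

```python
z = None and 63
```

'and' returns first falsy value (None)

NoneType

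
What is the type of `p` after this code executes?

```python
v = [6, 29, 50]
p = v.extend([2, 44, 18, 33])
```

list.extend() returns None

NoneType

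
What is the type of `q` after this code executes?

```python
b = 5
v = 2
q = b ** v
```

int ** positive int returns int (5 ** 2 = 25)

int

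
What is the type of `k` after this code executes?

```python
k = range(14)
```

range() returns a range object

range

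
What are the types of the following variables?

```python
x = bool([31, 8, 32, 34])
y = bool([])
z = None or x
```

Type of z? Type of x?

None or <bool> returns the bool; bool() returns bool

bool, bool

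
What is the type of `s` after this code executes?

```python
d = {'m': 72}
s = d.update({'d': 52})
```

dict.update() returns None

NoneType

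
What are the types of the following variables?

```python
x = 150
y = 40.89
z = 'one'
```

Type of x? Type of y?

x is int; y is float

int, float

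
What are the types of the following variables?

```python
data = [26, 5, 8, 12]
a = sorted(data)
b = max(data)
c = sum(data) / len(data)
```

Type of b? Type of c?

max of ints returns int; int / int returns float

int, float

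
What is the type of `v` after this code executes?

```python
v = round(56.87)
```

round() with no ndigits arg returns int

int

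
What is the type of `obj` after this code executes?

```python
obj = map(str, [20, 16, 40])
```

map() returns a map iterator object

map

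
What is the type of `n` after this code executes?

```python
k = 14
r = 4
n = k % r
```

int % int returns int (14 % 4 = 2)

int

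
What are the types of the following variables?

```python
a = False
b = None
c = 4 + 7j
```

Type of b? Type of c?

b is NoneType; c is complex

NoneType, complex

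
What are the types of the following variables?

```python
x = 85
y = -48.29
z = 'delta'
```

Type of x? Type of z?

x is int; z is str

int, str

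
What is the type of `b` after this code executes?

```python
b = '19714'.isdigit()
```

str.isdigit() returns bool

bool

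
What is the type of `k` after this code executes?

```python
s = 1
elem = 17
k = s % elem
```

int % int returns int (1 % 17 = 1)

int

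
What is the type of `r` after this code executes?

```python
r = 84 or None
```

'or' returns first truthy value (84, int)

int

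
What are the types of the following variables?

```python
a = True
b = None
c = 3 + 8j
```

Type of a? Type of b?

a is bool; b is NoneType

bool, NoneType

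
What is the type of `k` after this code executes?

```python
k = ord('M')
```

ord() returns int (Unicode code point)

int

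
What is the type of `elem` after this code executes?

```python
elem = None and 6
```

'and' returns first falsy value (None)

NoneType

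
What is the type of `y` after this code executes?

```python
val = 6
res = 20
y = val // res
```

int // int returns int (6 // 20 = 0)

int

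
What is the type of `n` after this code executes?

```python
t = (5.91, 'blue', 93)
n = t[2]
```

Index 2 of tuple is 93 which is int

int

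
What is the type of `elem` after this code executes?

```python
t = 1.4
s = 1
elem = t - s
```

float - int returns float (1.4 - 1 = 0.4)

float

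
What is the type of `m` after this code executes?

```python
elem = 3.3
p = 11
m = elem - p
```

float - int returns float (3.3 - 11 = -7.7)

float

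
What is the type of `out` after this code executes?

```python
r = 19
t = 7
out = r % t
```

int % int returns int (19 % 7 = 5)

int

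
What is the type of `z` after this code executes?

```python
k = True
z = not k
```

'not' always returns bool

bool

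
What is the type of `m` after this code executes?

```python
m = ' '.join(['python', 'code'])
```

str.join() returns str

str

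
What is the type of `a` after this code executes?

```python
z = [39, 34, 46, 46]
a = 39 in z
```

'in' operator returns bool

bool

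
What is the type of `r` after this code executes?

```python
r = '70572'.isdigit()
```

str.isdigit() returns bool

bool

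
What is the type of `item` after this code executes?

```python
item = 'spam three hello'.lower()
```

str.lower() returns str

str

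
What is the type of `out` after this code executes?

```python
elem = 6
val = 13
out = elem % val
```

int % int returns int (6 % 13 = 6)

int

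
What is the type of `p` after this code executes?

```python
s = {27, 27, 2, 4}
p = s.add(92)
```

set.add() returns None (mutates in place)

NoneType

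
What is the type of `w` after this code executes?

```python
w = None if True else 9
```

Ternary: condition is True, if branch (None) taken → NoneType

NoneType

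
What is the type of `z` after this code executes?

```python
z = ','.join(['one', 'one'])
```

str.join() returns str

str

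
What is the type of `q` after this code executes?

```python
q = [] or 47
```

'or' returns first truthy value (47, which is int)

int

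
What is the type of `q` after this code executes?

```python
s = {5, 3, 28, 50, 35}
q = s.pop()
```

Popping from a set of ints returns int

int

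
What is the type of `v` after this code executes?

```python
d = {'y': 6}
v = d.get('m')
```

dict.get() returns None when key 'm' is not found and no default given

NoneType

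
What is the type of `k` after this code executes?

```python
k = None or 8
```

'or' with None returns the other value (8, int)

int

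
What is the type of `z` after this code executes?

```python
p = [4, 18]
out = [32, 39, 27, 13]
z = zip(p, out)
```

zip() returns a zip iterator object

zip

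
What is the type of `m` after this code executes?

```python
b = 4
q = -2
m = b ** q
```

int ** negative int returns float

float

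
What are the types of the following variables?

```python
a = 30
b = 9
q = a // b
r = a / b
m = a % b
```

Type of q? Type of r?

int // int returns int; int / int returns float

int, float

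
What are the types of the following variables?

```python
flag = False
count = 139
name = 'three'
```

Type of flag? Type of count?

flag is bool; count is int

bool, int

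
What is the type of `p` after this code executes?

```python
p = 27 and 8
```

'and' returns the last value when all truthy (8, which is int)

int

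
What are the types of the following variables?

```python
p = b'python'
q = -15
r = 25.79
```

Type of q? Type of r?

q is int; r is float

int, float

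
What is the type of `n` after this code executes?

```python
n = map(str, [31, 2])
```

map() returns a map iterator object

map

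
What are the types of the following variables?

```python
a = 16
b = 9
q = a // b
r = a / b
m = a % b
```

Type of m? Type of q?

int % int returns int; int // int returns int

int, int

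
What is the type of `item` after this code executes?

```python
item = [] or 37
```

'or' returns first truthy value (37, which is int)

int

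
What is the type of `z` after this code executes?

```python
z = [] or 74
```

'or' returns first truthy value (74, which is int)

int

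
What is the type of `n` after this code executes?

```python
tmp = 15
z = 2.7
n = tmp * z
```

int * float returns float (15 * 2.7 = 40.5)

float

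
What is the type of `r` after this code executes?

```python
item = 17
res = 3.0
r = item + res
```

int + float returns float (17 + 3.0 = 20.0)

float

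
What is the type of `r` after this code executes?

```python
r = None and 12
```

'and' returns first falsy value (None)

NoneType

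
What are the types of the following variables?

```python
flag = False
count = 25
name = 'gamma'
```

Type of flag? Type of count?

flag is bool; count is int

bool, int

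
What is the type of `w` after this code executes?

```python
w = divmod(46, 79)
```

divmod() returns a tuple (quotient, remainder)

tuple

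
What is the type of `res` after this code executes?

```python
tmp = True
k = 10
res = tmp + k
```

bool + int returns int (True is 1, so 1 + 10 = 11)

int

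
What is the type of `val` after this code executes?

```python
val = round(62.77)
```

round() with no ndigits arg returns int

int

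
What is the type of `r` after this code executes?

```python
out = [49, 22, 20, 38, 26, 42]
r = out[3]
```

Indexing a list of ints returns int (out[3] = 38)

int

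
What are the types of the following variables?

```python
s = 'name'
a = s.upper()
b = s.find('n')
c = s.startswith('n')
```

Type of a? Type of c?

str.upper() returns str; str.startswith() returns bool

str, bool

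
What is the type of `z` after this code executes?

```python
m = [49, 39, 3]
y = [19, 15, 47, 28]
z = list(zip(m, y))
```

list(zip(...)) returns a list of tuples

list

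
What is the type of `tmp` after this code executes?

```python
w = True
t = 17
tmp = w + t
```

bool + int returns int (True is 1, so 1 + 17 = 18)

int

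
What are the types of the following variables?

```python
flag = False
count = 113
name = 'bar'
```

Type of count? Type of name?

count is int; name is str

int, str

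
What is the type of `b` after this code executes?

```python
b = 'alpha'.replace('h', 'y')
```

str.replace() returns str

str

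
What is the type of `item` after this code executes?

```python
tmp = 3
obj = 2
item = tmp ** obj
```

int ** positive int returns int (3 ** 2 = 9)

int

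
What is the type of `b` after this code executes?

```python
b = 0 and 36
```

'and' returns the first falsy value (0, which is int)

int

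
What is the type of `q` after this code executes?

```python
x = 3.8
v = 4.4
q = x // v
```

float // float returns float (floor division preserves float type)

float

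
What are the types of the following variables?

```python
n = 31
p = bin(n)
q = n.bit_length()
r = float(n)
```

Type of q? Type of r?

int.bit_length() returns int; float() returns float

int, float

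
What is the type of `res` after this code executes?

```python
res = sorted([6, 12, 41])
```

sorted() always returns list

list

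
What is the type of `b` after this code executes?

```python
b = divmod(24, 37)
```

divmod() returns a tuple (quotient, remainder)

tuple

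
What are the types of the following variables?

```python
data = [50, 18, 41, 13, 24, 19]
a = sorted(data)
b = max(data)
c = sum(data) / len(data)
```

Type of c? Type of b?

int / int returns float; max of ints returns int

float, int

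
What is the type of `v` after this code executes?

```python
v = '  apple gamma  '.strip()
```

str.strip() returns str

str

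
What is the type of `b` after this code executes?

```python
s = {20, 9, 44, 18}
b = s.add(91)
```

set.add() returns None (mutates in place)

NoneType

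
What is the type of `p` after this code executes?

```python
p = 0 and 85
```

'and' returns the first falsy value (0, which is int)

int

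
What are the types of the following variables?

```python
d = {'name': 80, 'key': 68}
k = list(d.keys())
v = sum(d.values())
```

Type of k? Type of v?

list(...) returns list; sum of int values returns int

list, int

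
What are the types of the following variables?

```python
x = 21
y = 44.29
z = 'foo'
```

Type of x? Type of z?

x is int; z is str

int, str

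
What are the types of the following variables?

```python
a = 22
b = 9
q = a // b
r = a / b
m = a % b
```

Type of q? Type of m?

int // int returns int; int % int returns int

int, int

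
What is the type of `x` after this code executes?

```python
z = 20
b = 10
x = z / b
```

int / int always returns float in Python 3 (20 / 10 = 2)

float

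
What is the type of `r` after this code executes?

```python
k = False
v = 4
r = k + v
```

bool + int returns int (False is 0, so 0 + 4 = 4)

int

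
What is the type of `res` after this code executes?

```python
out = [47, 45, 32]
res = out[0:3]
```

Slicing a list always returns a list

list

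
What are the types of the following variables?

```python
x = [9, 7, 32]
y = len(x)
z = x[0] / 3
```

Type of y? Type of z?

len() returns int; int / int returns float

int, float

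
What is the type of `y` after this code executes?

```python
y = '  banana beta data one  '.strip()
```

str.strip() returns str

str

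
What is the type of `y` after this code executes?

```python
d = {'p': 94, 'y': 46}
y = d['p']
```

Accessing dict[str, int] with key 'p' returns int value 94

int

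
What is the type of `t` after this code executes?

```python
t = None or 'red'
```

'or' with None returns the other value ('red', str)

str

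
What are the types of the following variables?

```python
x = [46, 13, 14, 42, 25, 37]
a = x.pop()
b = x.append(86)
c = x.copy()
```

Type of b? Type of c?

list.append() returns None; list.copy() returns list

NoneType, list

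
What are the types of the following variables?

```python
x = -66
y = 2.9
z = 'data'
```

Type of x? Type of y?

x is int; y is float

int, float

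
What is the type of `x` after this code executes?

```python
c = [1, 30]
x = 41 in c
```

'in' operator returns bool

bool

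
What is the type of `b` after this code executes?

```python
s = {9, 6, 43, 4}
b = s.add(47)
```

set.add() returns None (mutates in place)

NoneType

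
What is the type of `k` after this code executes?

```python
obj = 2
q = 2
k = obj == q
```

Equality comparison returns bool

bool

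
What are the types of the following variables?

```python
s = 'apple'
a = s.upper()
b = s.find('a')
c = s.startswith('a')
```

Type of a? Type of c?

str.upper() returns str; str.startswith() returns bool

str, bool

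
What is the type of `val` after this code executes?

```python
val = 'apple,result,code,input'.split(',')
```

str.split() returns list

list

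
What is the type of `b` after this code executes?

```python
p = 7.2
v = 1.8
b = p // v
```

float // float returns float (floor division preserves float type)

float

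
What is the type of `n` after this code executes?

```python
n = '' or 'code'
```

'or' returns first truthy value ('code', which is str)

str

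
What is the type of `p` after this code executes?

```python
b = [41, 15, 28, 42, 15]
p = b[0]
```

Indexing a list of ints returns int (b[0] = 41)

int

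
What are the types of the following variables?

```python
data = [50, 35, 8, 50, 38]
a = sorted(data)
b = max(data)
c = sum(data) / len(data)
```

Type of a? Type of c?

sorted() returns list; int / int returns float

list, float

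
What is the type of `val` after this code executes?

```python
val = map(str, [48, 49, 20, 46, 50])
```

map() returns a map iterator object

map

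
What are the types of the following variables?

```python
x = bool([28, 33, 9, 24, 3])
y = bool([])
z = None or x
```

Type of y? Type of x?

bool() returns bool; bool() returns bool

bool, bool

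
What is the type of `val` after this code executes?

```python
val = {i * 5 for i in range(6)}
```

A set comprehension {expr for x in iterable} produces a set

set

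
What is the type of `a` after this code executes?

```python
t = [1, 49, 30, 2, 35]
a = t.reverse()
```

list.reverse() returns None

NoneType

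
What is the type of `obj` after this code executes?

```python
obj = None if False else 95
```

Ternary: condition is False, else branch (95) taken → int

int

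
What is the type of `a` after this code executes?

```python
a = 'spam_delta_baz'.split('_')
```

str.split() returns list

list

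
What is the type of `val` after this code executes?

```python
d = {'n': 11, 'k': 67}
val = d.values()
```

.values() returns a dict_values view object

dict_values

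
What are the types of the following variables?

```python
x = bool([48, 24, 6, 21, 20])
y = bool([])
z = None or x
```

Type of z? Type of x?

None or <bool> returns the bool; bool() returns bool

bool, bool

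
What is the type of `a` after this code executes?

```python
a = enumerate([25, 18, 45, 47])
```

enumerate() returns an enumerate iterator object

enumerate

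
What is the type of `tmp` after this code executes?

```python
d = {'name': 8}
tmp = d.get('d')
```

dict.get() returns None when key 'd' is not found and no default given

NoneType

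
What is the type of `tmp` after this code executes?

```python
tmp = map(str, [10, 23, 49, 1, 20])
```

map() returns a map iterator object

map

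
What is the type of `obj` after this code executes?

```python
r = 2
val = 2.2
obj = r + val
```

int + float returns float (2 + 2.2 = 4.2)

float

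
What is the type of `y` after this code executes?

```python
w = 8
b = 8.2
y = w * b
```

int * float returns float (8 * 8.2 = 65.6)

float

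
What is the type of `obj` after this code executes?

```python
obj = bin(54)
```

bin() returns str representation

str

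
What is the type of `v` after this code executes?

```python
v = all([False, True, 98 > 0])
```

all() returns bool

bool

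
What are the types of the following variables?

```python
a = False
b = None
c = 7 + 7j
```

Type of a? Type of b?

a is bool; b is NoneType

bool, NoneType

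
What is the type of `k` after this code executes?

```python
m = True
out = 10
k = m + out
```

bool + int returns int (True is 1, so 1 + 10 = 11)

int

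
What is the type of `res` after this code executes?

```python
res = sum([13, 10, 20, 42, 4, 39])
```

sum() of ints returns int

int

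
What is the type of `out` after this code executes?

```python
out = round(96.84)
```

round() with no ndigits arg returns int

int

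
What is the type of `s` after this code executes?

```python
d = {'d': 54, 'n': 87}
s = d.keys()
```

.keys() returns a dict_keys view object

dict_keys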